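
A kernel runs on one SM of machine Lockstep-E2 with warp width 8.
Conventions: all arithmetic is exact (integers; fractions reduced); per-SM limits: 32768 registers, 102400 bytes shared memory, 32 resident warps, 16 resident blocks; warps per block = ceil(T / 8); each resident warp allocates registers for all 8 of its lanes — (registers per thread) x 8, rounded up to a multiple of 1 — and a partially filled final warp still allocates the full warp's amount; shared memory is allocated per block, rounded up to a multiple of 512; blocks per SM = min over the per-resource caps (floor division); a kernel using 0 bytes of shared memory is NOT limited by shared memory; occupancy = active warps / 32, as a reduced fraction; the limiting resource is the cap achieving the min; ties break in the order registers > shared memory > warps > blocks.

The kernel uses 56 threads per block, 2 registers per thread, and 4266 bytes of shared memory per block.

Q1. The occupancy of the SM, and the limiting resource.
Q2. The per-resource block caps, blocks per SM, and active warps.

Answer: occupancy 7/8, limited by warps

registers: 292 blocks
shared memory: 22 blocks
warps: 4 blocks
blocks: 16 blocks

Answer: 4 blocks, 28 active warps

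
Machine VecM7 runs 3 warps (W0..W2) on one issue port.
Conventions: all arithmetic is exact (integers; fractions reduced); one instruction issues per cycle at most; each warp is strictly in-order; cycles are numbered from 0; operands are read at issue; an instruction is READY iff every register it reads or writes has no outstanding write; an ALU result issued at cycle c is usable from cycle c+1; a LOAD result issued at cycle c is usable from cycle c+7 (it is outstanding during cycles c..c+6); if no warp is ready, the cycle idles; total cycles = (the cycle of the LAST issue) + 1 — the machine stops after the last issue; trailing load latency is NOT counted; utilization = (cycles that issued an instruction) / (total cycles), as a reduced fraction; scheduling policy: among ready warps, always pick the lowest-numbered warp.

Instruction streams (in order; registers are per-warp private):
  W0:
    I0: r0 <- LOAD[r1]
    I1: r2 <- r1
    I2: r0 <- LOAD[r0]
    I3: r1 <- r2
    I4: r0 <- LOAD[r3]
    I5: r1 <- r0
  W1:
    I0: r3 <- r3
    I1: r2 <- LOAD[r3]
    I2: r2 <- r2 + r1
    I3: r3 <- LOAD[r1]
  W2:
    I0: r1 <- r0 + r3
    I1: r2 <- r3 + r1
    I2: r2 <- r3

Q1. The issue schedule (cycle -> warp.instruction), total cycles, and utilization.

cycle 0: W0.I0
cycle 1: W0.I1
cycle 2: W1.I0
cycle 3: W1.I1
cycle 4: W2.I0
cycle 5: W2.I1
cycle 6: W2.I2
cycle 7: W0.I2
cycle 8: W0.I3
cycle 9: idle
cycle 10: W1.I2
cycle 11: W1.I3
cycle 12: idle
cycle 13: idle
cycle 14: W0.I4
cycle 15: idle
cycle 16: idle
cycle 17: idle
cycle 18: idle
cycle 19: idle
cycle 20: idle
cycle 21: W0.I5

Answer: 22 cycles, utilization 13/22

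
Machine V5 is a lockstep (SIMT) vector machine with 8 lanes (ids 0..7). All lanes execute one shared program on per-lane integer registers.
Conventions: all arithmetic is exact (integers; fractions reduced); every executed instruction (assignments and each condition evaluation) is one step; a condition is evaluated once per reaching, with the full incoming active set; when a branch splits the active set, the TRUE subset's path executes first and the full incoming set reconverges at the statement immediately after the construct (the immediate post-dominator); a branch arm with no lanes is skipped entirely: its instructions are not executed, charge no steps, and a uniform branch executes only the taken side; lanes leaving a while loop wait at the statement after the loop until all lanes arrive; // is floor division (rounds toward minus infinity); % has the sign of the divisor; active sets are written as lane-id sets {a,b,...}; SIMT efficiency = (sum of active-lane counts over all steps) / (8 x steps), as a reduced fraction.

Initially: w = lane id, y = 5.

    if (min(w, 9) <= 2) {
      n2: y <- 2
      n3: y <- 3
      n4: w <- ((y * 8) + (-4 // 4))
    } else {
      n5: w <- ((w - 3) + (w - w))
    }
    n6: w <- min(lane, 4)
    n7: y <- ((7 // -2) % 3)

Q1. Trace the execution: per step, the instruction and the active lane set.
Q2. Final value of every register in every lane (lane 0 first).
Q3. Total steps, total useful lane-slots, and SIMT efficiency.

step 0: eval (min(w, 9) <= 2)        {0,1,2,3,4,5,6,7}
step 1: y <- 2                       {0,1,2}
step 2: y <- 3                       {0,1,2}
step 3: w <- ((y * 8) + (-4 // 4))   {0,1,2}
step 4: w <- ((w - 3) + (w - w))     {3,4,5,6,7}
step 5: w <- min(lane, 4)            {0,1,2,3,4,5,6,7}
step 6: y <- ((7 // -2) % 3)         {0,1,2,3,4,5,6,7}

Answer: 7 steps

w: 0,1,2,3,4,4,4,4
y: 2,2,2,2,2,2,2,2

steps = 7; useful = 38; efficiency = 38/56 = 19/28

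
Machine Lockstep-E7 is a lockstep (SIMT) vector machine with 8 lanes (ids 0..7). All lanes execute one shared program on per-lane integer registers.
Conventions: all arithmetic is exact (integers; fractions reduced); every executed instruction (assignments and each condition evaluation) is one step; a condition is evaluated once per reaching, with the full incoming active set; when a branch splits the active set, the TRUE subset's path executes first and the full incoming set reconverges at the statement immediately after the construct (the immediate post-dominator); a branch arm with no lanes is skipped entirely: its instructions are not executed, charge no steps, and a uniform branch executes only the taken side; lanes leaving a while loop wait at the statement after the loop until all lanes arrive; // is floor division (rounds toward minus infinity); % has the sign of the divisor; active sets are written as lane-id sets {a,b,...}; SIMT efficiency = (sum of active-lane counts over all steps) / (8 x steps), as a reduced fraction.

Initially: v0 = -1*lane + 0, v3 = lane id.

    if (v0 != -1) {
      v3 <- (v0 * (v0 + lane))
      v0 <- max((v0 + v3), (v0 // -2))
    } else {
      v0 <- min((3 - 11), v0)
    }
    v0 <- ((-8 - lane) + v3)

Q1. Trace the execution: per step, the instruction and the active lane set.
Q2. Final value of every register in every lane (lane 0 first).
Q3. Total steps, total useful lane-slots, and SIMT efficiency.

step 0: eval (v0 != -1)              {0,1,2,3,4,5,6,7}
step 1: v3 <- (v0 * (v0 + lane))     {0,2,3,4,5,6,7}
step 2: v0 <- max((v0 + v3), (v0 // -2)) {0,2,3,4,5,6,7}
step 3: v0 <- min((3 - 11), v0)      {1}
step 4: v0 <- ((-8 - lane) + v3)     {0,1,2,3,4,5,6,7}

Answer: 5 steps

v0: -8,-8,-10,-11,-12,-13,-14,-15
v3: 0,1,0,0,0,0,0,0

steps = 5; useful = 31; efficiency = 31/40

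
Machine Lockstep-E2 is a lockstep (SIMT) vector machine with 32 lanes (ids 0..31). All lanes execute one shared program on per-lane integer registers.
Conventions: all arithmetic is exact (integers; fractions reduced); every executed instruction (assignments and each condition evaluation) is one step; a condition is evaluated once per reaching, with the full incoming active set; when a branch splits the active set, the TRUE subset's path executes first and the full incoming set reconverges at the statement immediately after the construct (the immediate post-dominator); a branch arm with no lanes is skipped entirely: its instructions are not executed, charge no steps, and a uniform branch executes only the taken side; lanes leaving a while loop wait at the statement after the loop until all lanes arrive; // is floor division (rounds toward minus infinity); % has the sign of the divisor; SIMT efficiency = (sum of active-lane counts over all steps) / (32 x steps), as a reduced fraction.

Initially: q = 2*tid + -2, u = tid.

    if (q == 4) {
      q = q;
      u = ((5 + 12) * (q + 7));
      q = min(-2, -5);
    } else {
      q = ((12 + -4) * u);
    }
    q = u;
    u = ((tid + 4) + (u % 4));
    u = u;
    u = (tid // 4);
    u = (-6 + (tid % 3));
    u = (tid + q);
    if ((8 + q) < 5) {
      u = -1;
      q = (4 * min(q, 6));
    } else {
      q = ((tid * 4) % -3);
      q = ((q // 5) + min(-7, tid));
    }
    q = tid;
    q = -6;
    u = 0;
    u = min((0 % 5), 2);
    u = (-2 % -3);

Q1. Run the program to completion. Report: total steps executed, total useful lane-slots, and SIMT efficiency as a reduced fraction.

Answer: 19 steps, 514 useful, 257/304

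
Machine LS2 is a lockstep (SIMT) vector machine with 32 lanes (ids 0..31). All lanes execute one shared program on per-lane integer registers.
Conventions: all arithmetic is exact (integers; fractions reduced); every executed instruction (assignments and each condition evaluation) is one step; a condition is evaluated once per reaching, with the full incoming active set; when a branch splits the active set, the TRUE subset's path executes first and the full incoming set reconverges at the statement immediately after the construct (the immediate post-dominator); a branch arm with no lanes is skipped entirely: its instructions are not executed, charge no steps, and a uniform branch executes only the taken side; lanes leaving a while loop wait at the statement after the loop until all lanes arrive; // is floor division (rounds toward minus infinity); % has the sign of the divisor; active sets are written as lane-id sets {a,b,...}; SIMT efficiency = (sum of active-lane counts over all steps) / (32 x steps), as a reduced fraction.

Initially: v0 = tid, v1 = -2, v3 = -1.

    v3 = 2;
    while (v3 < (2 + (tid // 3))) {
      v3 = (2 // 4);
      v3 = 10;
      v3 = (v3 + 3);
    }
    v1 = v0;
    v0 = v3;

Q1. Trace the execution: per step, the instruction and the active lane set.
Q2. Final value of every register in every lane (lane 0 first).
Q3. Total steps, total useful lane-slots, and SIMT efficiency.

step 0: v3 <- 2                      {0,1,2,3,4,5,6,7,8,9,10,11,12,13,14,15,16,17,18,19,20,21,22,23,24,25,26,27,28,29,30,31}
step 1: eval (v3 < (2 + (tid // 3))) {0,1,2,3,4,5,6,7,8,9,10,11,12,13,14,15,16,17,18,19,20,21,22,23,24,25,26,27,28,29,30,31}
step 2: v3 <- (2 // 4)               {3,4,5,6,7,8,9,10,11,12,13,14,15,16,17,18,19,20,21,22,23,24,25,26,27,28,29,30,31}
step 3: v3 <- 10                     {3,4,5,6,7,8,9,10,11,12,13,14,15,16,17,18,19,20,21,22,23,24,25,26,27,28,29,30,31}
step 4: v3 <- (v3 + 3)               {3,4,5,6,7,8,9,10,11,12,13,14,15,16,17,18,19,20,21,22,23,24,25,26,27,28,29,30,31}
step 5: eval (v3 < (2 + (tid // 3))) {3,4,5,6,7,8,9,10,11,12,13,14,15,16,17,18,19,20,21,22,23,24,25,26,27,28,29,30,31}
step 6: v1 <- v0                     {0,1,2,3,4,5,6,7,8,9,10,11,12,13,14,15,16,17,18,19,20,21,22,23,24,25,26,27,28,29,30,31}
step 7: v0 <- v3                     {0,1,2,3,4,5,6,7,8,9,10,11,12,13,14,15,16,17,18,19,20,21,22,23,24,25,26,27,28,29,30,31}

Answer: 8 steps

v0: 2,2,2,13,13,13,13,13,13,13,13,13,13,13,13,13,13,13,13,13,13,13,13,13,13,13,13,13,13,13,13,13
v1: 0,1,2,3,4,5,6,7,8,9,10,11,12,13,14,15,16,17,18,19,20,21,22,23,24,25,26,27,28,29,30,31
v3: 2,2,2,13,13,13,13,13,13,13,13,13,13,13,13,13,13,13,13,13,13,13,13,13,13,13,13,13,13,13,13,13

steps = 8; useful = 244; efficiency = 244/256 = 61/64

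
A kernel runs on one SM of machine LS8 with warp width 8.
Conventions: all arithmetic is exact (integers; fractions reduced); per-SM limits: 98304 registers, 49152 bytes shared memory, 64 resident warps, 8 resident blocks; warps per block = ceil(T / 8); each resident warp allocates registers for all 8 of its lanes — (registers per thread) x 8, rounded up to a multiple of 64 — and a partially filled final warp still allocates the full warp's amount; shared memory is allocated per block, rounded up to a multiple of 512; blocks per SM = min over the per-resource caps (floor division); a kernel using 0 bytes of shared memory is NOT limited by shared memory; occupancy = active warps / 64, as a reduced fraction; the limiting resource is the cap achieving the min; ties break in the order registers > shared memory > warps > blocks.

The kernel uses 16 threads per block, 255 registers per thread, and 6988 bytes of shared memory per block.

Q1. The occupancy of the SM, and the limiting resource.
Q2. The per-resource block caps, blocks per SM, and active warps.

Answer: occupancy 3/16, limited by shared memory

registers: 24 blocks
shared memory: 6 blocks
warps: 32 blocks
blocks: 8 blocks

Answer: 6 blocks, 12 active warps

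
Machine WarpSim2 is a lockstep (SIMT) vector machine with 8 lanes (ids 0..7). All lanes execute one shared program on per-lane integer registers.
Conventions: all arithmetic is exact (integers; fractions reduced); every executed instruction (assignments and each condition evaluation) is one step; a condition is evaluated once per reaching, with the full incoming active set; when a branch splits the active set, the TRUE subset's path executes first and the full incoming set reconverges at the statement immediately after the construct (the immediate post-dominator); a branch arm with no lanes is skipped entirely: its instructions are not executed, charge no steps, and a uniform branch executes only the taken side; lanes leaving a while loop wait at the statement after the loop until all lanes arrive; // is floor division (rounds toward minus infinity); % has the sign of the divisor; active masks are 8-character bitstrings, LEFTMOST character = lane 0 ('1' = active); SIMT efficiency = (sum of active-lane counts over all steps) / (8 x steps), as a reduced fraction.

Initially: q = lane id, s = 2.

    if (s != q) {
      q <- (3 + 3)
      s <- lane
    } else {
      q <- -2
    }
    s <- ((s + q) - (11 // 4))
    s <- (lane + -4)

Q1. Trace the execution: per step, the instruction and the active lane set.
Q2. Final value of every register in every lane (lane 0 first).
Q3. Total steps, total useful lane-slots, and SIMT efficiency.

step 0: eval (s != q)                11111111
step 1: q <- (3 + 3)                 11011111
step 2: s <- lane                    11011111
step 3: q <- -2                      00100000
step 4: s <- ((s + q) - (11 // 4))   11111111
step 5: s <- (lane + -4)             11111111

Answer: 6 steps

q: 6,6,-2,6,6,6,6,6
s: -4,-3,-2,-1,0,1,2,3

steps = 6; useful = 39; efficiency = 39/48 = 13/16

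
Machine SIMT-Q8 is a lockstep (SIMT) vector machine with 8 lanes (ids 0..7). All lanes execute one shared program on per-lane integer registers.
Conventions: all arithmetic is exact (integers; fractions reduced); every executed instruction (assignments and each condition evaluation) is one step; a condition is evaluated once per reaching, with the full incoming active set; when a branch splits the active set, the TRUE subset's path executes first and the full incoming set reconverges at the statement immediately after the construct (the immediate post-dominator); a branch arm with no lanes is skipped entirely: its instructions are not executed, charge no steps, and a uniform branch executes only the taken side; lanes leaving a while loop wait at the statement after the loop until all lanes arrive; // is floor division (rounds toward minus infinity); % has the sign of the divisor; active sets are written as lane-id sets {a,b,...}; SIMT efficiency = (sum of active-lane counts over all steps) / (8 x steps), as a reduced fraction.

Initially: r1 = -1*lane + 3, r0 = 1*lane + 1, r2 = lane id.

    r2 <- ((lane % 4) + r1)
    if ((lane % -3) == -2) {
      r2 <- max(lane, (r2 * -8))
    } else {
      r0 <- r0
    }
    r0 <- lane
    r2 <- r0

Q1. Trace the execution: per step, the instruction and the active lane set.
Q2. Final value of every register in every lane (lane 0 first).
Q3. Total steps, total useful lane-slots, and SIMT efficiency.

step 0: r2 <- ((lane % 4) + r1)      {0,1,2,3,4,5,6,7}
step 1: eval ((lane % -3) == -2)     {0,1,2,3,4,5,6,7}
step 2: r2 <- max(lane, (r2 * -8))   {1,4,7}
step 3: r0 <- r0                     {0,2,3,5,6}
step 4: r0 <- lane                   {0,1,2,3,4,5,6,7}
step 5: r2 <- r0                     {0,1,2,3,4,5,6,7}

Answer: 6 steps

r1: 3,2,1,0,-1,-2,-3,-4
r0: 0,1,2,3,4,5,6,7
r2: 0,1,2,3,4,5,6,7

steps = 6; useful = 40; efficiency = 40/48 = 5/6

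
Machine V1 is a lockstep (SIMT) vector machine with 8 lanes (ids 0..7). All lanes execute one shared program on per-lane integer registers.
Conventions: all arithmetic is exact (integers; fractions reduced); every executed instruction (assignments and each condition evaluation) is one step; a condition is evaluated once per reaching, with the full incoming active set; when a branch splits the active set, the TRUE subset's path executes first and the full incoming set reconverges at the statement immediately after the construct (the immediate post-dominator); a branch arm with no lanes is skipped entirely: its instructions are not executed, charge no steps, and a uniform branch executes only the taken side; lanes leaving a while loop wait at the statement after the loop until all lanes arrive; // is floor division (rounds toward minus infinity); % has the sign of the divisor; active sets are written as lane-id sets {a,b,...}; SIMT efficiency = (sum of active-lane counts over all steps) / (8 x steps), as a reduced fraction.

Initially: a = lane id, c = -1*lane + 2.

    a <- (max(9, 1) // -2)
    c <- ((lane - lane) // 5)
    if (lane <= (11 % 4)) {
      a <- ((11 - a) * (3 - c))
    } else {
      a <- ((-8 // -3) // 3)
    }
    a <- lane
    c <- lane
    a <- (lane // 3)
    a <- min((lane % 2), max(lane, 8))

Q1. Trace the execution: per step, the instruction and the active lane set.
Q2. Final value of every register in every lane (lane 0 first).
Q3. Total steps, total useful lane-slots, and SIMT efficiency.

step 0: a <- (max(9, 1) // -2)       {0,1,2,3,4,5,6,7}
step 1: c <- ((lane - lane) // 5)    {0,1,2,3,4,5,6,7}
step 2: eval (lane <= (11 % 4))      {0,1,2,3,4,5,6,7}
step 3: a <- ((11 - a) * (3 - c))    {0,1,2,3}
step 4: a <- ((-8 // -3) // 3)       {4,5,6,7}
step 5: a <- lane                    {0,1,2,3,4,5,6,7}
step 6: c <- lane                    {0,1,2,3,4,5,6,7}
step 7: a <- (lane // 3)             {0,1,2,3,4,5,6,7}
step 8: a <- min((lane % 2), max(lane, 8)) {0,1,2,3,4,5,6,7}

Answer: 9 steps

a: 0,1,0,1,0,1,0,1
c: 0,1,2,3,4,5,6,7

steps = 9; useful = 64; efficiency = 64/72 = 8/9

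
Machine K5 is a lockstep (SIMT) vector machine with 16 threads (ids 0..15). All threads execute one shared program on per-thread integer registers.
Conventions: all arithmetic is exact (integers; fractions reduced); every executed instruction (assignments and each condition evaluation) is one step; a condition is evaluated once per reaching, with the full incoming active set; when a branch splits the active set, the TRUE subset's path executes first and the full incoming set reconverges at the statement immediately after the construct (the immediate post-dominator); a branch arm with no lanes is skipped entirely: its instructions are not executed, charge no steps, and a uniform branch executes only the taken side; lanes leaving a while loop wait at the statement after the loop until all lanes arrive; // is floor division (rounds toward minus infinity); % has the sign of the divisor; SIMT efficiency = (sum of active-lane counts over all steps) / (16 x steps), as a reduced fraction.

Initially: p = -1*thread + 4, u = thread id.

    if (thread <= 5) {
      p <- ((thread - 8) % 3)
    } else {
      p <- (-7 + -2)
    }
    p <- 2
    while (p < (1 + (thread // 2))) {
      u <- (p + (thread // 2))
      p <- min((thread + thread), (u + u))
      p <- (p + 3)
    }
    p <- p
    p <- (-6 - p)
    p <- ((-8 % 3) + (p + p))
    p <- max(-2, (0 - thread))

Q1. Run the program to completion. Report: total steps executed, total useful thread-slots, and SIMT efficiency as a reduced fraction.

Answer: 13 steps, 176 useful, 11/13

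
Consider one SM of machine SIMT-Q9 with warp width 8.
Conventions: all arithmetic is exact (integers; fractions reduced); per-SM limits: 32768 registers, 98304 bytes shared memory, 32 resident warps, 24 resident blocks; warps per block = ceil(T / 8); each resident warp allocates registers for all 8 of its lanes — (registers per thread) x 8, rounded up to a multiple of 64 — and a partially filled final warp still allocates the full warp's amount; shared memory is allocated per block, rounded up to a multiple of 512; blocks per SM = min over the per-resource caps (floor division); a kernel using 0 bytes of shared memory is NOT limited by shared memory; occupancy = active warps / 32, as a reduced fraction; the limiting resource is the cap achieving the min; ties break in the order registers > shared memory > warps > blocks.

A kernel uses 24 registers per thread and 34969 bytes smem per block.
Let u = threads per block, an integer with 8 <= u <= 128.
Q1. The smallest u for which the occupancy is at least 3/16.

Answer: u = 17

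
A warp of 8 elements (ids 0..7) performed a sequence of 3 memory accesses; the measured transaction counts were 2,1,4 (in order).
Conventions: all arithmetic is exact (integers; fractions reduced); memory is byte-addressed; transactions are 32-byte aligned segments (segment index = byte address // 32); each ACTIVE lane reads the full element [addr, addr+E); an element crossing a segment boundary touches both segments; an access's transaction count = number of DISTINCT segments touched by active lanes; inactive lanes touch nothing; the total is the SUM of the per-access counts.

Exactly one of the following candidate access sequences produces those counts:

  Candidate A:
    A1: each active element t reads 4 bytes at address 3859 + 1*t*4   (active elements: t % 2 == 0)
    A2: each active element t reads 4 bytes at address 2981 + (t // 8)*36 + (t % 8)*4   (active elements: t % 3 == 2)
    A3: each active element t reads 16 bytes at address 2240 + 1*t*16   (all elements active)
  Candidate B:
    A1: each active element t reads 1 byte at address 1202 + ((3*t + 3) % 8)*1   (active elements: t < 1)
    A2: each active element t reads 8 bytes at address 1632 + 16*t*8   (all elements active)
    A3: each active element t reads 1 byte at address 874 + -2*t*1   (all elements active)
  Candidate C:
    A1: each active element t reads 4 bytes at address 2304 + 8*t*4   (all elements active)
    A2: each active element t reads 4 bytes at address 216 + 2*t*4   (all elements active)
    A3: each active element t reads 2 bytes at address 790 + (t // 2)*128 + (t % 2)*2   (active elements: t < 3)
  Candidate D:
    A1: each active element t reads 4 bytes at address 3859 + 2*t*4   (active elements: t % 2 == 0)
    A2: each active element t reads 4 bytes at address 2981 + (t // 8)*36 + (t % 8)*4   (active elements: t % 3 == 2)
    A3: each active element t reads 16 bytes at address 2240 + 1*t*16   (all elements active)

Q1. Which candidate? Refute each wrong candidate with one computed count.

B: A1 gives 1 transaction, not 2
C: A1 gives 8 transactions, not 2
D: A1 gives 3 transactions, not 2
A: all counts match (2,1,4)

Answer: A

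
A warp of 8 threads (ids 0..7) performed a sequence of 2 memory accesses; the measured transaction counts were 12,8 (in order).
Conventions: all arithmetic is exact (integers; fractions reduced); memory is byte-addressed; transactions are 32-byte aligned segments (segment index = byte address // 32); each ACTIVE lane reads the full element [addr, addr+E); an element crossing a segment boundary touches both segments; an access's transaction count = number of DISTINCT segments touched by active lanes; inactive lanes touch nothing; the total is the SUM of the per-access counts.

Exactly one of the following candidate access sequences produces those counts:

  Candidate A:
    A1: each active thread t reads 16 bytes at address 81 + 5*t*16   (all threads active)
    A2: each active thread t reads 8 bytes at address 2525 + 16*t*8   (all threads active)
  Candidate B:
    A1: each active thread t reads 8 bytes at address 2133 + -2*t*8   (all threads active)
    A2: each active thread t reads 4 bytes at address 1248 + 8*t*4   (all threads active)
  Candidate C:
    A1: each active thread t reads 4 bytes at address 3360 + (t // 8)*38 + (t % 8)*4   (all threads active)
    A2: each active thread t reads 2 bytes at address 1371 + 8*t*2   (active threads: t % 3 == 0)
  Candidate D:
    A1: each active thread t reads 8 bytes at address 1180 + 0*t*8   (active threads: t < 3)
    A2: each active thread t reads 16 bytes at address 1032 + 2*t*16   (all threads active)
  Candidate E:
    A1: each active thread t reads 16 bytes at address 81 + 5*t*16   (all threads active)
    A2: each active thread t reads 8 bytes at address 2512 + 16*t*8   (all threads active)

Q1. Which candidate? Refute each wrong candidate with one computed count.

A: A2 gives 16 transactions, not 8
B: A1 gives 4 transactions, not 12
C: A1 gives 1 transaction, not 12
D: A1 gives 2 transactions, not 12
E: all counts match (12,8)

Answer: E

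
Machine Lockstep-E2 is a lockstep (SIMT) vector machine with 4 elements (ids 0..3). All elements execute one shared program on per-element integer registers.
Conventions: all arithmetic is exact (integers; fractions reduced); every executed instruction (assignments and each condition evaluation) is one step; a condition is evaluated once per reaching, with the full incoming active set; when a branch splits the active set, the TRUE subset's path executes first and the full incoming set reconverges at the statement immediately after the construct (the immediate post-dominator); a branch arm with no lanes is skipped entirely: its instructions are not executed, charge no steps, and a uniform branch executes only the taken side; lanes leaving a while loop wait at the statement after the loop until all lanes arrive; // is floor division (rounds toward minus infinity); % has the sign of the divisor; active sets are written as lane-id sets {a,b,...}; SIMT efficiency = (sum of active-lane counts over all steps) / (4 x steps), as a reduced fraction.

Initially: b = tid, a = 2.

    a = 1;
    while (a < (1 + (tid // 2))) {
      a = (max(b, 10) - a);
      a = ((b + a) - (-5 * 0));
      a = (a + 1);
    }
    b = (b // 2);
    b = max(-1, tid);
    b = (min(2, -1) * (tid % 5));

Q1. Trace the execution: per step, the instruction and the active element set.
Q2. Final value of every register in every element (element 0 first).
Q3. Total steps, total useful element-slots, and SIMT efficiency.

step 0: a <- 1                       {0,1,2,3}
step 1: eval (a < (1 + (tid // 2)))  {0,1,2,3}
step 2: a <- (max(b, 10) - a)        {2,3}
step 3: a <- ((b + a) - (-5 * 0))    {2,3}
step 4: a <- (a + 1)                 {2,3}
step 5: eval (a < (1 + (tid // 2)))  {2,3}
step 6: b <- (b // 2)                {0,1,2,3}
step 7: b <- max(-1, tid)            {0,1,2,3}
step 8: b <- (min(2, -1) * (tid % 5)) {0,1,2,3}

Answer: 9 steps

b: 0,-1,-2,-3
a: 1,1,12,13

steps = 9; useful = 28; efficiency = 28/36 = 7/9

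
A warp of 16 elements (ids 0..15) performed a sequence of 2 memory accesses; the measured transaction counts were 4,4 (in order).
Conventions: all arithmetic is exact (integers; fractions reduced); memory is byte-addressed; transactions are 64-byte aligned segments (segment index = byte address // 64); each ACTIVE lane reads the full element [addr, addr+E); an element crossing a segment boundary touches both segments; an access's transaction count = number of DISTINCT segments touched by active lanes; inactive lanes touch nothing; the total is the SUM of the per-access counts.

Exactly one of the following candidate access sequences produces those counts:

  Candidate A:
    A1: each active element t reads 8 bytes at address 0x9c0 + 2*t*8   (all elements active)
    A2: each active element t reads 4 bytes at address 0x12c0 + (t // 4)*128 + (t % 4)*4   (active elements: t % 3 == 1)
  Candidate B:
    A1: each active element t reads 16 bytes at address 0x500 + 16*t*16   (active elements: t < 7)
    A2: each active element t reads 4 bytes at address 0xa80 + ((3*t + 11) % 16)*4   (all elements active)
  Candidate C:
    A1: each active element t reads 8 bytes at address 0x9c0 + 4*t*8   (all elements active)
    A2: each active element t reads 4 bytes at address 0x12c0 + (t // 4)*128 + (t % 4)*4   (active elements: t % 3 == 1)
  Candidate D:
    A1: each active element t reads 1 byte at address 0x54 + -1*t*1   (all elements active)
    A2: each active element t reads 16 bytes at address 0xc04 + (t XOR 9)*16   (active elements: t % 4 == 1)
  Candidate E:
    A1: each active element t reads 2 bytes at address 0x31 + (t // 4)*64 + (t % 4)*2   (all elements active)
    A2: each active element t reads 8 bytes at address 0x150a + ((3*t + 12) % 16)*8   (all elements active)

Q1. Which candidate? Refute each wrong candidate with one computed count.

B: A1 gives 7 transactions, not 4
C: A1 gives 8 transactions, not 4
D: A1 gives 1 transaction, not 4
E: A2 gives 3 transactions, not 4
A: all counts match (4,4)

Answer: A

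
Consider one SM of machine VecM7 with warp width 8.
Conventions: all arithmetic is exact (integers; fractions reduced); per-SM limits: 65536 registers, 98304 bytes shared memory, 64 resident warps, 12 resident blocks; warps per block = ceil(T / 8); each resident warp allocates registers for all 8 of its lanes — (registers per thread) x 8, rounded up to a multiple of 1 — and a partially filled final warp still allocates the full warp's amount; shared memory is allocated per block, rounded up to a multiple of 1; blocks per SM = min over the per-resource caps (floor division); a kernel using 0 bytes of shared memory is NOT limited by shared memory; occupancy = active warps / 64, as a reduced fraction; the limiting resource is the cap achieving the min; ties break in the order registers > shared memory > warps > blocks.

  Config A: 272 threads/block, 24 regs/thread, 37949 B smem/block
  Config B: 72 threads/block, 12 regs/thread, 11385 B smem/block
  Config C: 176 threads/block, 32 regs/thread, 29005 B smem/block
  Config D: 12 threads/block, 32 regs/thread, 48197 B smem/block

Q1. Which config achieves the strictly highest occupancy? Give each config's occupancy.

occupancies: A 17/32, B 63/64, C 11/16, D 1/16

Answer: B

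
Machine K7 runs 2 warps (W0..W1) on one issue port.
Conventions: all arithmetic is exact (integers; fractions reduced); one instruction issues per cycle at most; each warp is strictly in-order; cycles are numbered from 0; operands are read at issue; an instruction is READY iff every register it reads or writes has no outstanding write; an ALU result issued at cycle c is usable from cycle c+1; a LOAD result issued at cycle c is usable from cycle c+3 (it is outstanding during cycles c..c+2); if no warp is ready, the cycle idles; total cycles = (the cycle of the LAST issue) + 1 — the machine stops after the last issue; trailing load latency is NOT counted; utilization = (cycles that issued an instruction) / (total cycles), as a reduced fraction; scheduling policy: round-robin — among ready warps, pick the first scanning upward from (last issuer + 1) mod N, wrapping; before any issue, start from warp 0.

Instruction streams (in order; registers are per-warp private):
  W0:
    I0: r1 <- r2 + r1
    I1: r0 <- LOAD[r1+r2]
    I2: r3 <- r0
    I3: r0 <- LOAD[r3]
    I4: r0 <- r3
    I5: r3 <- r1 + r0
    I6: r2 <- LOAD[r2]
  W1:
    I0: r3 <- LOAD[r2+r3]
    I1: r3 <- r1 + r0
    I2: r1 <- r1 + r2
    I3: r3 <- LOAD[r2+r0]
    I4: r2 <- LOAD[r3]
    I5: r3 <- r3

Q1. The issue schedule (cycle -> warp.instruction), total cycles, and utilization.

cycle 0: W0.I0
cycle 1: W1.I0
cycle 2: W0.I1
cycle 3: idle
cycle 4: W1.I1
cycle 5: W0.I2
cycle 6: W1.I2
cycle 7: W0.I3
cycle 8: W1.I3
cycle 9: idle
cycle 10: W0.I4
cycle 11: W1.I4
cycle 12: W0.I5
cycle 13: W1.I5
cycle 14: W0.I6

Answer: 15 cycles, utilization 13/15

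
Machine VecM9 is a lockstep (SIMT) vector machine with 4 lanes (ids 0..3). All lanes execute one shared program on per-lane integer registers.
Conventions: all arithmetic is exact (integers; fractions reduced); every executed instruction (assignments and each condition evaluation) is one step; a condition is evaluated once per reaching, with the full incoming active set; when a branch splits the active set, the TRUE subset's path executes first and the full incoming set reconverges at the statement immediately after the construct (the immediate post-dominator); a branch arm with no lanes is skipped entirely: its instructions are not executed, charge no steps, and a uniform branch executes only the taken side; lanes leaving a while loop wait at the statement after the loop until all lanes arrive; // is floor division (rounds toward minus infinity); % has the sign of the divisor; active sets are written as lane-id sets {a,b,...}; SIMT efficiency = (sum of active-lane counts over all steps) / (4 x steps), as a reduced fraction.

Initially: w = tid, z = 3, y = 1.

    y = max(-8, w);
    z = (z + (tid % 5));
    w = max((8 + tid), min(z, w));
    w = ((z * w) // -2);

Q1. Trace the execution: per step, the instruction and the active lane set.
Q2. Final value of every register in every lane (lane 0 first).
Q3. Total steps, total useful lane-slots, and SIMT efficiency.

step 0: y <- max(-8, w)              {0,1,2,3}
step 1: z <- (z + (tid % 5))         {0,1,2,3}
step 2: w <- max((8 + tid), min(z, w)) {0,1,2,3}
step 3: w <- ((z * w) // -2)         {0,1,2,3}

Answer: 4 steps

w: -12,-18,-25,-33
z: 3,4,5,6
y: 0,1,2,3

steps = 4; useful = 16; efficiency = 16/16 = 1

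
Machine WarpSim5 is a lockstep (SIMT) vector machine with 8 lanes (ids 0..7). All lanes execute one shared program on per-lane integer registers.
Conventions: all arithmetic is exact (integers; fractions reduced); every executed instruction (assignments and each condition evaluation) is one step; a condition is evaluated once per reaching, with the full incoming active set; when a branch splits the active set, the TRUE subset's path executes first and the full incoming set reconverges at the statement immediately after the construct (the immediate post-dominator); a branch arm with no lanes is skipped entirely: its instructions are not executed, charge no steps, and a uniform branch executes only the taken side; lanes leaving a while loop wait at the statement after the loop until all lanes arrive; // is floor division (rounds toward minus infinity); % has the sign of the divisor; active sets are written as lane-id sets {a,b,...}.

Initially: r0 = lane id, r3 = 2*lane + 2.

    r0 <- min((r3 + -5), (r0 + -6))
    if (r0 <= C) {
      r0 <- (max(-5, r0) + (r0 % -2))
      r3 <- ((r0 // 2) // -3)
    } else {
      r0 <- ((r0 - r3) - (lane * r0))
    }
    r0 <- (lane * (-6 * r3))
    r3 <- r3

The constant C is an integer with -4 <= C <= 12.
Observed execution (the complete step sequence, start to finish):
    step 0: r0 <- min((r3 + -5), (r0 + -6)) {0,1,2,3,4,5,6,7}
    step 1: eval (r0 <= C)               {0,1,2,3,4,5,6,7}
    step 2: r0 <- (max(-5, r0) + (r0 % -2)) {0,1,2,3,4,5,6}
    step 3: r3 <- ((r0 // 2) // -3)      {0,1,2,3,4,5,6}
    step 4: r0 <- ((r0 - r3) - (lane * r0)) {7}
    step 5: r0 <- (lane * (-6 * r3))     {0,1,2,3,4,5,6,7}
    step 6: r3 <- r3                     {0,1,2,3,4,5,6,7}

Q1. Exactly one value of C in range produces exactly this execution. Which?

Answer: C = 0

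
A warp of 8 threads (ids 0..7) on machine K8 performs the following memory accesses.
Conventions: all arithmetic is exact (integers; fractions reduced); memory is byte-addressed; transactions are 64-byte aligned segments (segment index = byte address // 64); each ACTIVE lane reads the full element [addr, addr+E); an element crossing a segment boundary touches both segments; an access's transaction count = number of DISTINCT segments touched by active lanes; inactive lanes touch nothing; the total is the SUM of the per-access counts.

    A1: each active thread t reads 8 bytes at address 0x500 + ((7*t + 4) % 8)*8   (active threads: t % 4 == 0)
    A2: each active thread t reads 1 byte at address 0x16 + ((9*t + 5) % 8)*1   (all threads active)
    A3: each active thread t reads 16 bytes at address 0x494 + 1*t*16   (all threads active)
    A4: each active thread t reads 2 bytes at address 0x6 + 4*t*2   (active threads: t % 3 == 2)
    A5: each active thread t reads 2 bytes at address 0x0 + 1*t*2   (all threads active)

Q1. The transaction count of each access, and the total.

A1: 1 transaction
A2: 1 transaction
A3: 3 transactions
A4: 1 transaction
A5: 1 transaction

Answer: 1,1,3,1,1; total 7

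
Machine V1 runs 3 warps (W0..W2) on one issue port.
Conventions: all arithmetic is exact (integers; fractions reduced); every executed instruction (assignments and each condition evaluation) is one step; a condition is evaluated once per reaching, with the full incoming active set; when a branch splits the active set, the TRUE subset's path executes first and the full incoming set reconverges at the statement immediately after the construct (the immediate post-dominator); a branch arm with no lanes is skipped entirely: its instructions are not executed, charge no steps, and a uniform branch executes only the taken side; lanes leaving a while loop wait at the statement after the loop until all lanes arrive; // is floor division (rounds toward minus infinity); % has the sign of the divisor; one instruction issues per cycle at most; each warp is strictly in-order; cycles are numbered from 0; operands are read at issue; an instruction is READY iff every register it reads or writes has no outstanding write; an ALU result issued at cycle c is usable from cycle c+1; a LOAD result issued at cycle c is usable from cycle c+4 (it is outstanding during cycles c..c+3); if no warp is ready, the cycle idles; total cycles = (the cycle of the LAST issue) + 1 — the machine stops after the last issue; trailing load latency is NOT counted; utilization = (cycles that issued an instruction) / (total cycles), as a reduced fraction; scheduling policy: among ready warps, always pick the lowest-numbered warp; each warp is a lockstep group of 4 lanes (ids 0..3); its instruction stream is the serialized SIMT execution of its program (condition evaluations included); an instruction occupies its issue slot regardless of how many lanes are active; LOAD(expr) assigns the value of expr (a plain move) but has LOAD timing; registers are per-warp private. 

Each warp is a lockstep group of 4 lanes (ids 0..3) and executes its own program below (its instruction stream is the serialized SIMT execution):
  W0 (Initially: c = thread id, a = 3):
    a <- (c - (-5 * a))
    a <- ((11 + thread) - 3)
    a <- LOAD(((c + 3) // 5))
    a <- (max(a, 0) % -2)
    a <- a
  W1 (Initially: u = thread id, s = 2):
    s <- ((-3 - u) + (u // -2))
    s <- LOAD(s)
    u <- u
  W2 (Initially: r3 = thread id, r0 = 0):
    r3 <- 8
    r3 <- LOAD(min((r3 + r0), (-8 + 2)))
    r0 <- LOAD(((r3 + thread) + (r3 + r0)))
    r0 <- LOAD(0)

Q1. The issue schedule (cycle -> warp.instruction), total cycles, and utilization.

cycle 0: W0.I0
cycle 1: W0.I1
cycle 2: W0.I2
cycle 3: W1.I0
cycle 4: W1.I1
cycle 5: W1.I2
cycle 6: W0.I3
cycle 7: W0.I4
cycle 8: W2.I0
cycle 9: W2.I1
cycle 10: idle
cycle 11: idle
cycle 12: idle
cycle 13: W2.I2
cycle 14: idle
cycle 15: idle
cycle 16: idle
cycle 17: W2.I3

Answer: 18 cycles, utilization 2/3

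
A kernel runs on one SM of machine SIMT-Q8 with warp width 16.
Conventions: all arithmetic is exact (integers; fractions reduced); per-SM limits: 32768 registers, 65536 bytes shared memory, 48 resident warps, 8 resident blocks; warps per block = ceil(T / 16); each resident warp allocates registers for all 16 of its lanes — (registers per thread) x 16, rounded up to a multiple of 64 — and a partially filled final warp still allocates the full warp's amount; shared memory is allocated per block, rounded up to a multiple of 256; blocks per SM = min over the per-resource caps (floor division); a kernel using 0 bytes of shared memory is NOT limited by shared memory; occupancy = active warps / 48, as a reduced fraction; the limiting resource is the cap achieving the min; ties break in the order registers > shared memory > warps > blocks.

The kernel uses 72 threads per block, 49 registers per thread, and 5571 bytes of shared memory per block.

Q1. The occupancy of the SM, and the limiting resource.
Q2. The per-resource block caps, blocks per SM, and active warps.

Answer: occupancy 35/48, limited by registers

registers: 7 blocks
shared memory: 11 blocks
warps: 9 blocks
blocks: 8 blocks

Answer: 7 blocks, 35 active warps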